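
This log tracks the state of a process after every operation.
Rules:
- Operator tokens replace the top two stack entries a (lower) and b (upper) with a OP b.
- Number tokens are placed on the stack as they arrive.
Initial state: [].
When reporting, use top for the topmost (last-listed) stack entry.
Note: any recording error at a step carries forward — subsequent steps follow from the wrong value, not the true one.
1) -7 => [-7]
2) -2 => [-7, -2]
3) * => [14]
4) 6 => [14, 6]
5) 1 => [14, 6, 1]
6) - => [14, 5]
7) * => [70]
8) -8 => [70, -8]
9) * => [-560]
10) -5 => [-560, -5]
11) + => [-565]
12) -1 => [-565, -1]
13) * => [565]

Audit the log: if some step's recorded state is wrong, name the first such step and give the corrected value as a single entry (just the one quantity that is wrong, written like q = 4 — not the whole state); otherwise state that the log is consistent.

no error

step 1: push -7: top = -7 -> agrees with the log
step 2: push -2: top = -2 -> confirmed correct
step 3: -7 * -2 = 14 -> checks out
step 4: push 6: top = 6 -> in agreement
step 5: push 1: top = 1 -> same as recorded
step 6: 6 - 1 = 5 -> agrees with the log
step 7: 14 * 5 = 70 -> in agreement
step 8: push -8: top = -8 -> in agreement
step 9: 70 * -8 = -560 -> no discrepancy
step 10: push -5: top = -5 -> confirmed correct
step 11: -560 + -5 = -565 -> checks out
step 12: push -1: top = -1 -> agrees with the log
step 13: -565 * -1 = 565 -> exactly as logged
All steps check out; nothing to correct.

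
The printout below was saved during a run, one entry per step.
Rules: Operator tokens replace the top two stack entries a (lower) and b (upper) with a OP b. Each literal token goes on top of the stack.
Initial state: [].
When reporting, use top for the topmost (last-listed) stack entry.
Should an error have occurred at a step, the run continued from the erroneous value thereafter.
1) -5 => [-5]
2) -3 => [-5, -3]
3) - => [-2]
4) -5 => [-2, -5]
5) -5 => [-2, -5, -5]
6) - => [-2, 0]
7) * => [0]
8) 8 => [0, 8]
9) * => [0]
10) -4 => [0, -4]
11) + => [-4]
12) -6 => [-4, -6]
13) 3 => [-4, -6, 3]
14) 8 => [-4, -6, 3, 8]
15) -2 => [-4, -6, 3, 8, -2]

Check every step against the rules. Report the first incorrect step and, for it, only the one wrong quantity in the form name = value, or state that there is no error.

Step 1: push -5: top = -5 — exactly as logged.
Step 2: push -3: top = -3 — same as recorded.
Step 3: -5 - -3 = -2 — confirmed correct.
Step 4: push -5: top = -5 — in agreement.
Step 5: push -5: top = -5 — exactly as logged.
Step 6: -5 - -5 = 0 — matches.
Step 7: -2 * 0 = 0 — consistent with the printout.
Step 8: push 8: top = 8 — matches.
Step 9: 0 * 8 = 0 — no discrepancy.
Step 10: push -4: top = -4 — checks out.
Step 11: 0 + -4 = -4 — agrees with the printout.
Step 12: push -6: top = -6 — verified.
Step 13: push 3: top = 3 — consistent with the printout.
Step 14: push 8: top = 8 — same as recorded.
Step 15: push -2: top = -2 — in agreement.
No step deviates from the rules.

no error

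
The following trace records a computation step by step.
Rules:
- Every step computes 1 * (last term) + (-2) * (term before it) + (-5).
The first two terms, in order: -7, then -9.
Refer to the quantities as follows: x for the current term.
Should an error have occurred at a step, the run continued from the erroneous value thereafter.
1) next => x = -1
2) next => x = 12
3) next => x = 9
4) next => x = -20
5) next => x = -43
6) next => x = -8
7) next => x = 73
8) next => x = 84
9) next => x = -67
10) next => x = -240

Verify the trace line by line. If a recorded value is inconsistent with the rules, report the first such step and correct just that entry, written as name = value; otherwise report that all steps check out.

step 1, x = 0

Recomputing the run from the initial state:
step 1: x = 0
step 2: x = 13
step 3: x = 8
step 4: x = -23
step 5: x = -44
step 6: x = -3
step 7: x = 80
step 8: x = 81
step 9: x = -84
step 10: x = -251
The first disagreement with the trace is at step 1, where the value should be x = 0.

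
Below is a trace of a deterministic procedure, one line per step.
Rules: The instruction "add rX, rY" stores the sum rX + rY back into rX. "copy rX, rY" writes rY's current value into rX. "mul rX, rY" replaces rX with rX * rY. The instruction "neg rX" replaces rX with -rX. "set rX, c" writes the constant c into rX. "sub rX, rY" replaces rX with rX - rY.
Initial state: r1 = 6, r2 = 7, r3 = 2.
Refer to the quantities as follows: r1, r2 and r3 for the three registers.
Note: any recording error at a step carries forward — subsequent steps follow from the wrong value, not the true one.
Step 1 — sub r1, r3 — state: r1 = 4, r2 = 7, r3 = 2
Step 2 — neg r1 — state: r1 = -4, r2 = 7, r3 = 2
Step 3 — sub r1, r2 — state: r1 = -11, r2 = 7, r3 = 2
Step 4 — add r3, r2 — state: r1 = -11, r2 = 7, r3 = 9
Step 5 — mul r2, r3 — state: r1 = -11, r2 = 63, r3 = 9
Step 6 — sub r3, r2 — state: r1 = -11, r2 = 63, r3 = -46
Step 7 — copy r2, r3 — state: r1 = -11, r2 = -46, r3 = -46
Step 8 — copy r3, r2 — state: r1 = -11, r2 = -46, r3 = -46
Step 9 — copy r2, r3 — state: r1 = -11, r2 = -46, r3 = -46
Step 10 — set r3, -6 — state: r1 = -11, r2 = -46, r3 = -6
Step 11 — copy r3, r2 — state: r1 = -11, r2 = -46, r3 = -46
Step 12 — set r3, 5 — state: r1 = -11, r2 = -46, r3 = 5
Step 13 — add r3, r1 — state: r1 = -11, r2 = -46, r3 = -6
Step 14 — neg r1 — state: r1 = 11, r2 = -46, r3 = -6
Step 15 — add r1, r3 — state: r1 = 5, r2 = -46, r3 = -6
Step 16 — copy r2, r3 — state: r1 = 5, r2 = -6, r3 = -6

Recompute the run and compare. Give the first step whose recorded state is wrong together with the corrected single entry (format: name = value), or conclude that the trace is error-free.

Recomputing the run from the initial state:
step 1: r1 = 4, r2 = 7, r3 = 2
step 2: r1 = -4, r2 = 7, r3 = 2
step 3: r1 = -11, r2 = 7, r3 = 2
step 4: r1 = -11, r2 = 7, r3 = 9
step 5: r1 = -11, r2 = 63, r3 = 9
step 6: r1 = -11, r2 = 63, r3 = -54
step 7: r1 = -11, r2 = -54, r3 = -54
step 8: r1 = -11, r2 = -54, r3 = -54
step 9: r1 = -11, r2 = -54, r3 = -54
step 10: r1 = -11, r2 = -54, r3 = -6
step 11: r1 = -11, r2 = -54, r3 = -54
step 12: r1 = -11, r2 = -54, r3 = 5
step 13: r1 = -11, r2 = -54, r3 = -6
step 14: r1 = 11, r2 = -54, r3 = -6
step 15: r1 = 5, r2 = -54, r3 = -6
step 16: r1 = 5, r2 = -6, r3 = -6
The first disagreement with the trace is at step 6, where the value should be r3 = -54.

step 6, r3 = -54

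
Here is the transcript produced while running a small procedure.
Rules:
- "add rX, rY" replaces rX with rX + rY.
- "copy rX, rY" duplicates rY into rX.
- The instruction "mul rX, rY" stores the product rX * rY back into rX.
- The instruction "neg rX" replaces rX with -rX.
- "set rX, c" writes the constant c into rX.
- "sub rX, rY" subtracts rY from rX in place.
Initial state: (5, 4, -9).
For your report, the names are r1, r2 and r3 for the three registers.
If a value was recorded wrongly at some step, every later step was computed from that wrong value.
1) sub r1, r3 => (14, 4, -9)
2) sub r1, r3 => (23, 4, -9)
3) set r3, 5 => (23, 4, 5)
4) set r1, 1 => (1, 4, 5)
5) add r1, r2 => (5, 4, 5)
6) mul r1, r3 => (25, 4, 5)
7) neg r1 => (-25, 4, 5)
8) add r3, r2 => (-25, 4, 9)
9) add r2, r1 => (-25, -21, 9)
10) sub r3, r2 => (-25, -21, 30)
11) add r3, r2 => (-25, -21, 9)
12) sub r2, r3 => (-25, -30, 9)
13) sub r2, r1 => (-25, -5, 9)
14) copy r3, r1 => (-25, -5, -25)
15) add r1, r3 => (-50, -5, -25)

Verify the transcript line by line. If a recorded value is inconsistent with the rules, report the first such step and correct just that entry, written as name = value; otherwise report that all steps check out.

1. r1 = 5 - -9 = 14 (exactly as logged)
2. r1 = 14 - -9 = 23 (verified)
3. r3 = 5 (exactly as logged)
4. r1 = 1 (checks out)
5. r1 = 1 + 4 = 5 (agrees with the transcript)
6. r1 = 5 * 5 = 25 (in agreement)
7. r1 = -(25) = -25 (consistent with the transcript)
8. r3 = 5 + 4 = 9 (no discrepancy)
9. r2 = 4 + -25 = -21 (checks out)
10. r3 = 9 - -21 = 30 (confirmed correct)
11. r3 = 30 + -21 = 9 (no discrepancy)
12. r2 = -21 - 9 = -30 (no discrepancy)
13. r2 = -30 - -25 = -5 (agrees with the transcript)
14. r3 = -25 (matches)
15. r1 = -25 + -25 = -50 (agrees with the transcript)
Each recorded entry agrees with the recomputation.

no error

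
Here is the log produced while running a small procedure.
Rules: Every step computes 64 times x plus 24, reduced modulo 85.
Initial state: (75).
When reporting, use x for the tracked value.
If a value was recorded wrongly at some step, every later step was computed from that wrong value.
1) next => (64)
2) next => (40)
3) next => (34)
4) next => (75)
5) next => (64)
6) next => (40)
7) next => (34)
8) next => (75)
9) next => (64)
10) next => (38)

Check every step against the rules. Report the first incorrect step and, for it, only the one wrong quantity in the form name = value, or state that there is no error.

step 1: x = (64*75 + 24) mod 85 = 64 -> matches
step 2: x = (64*64 + 24) mod 85 = 40 -> agrees with the log
step 3: x = (64*40 + 24) mod 85 = 34 -> matches
step 4: x = (64*34 + 24) mod 85 = 75 -> matches
step 5: x = (64*75 + 24) mod 85 = 64 -> confirmed correct
step 6: x = (64*64 + 24) mod 85 = 40 -> checks out
step 7: x = (64*40 + 24) mod 85 = 34 -> confirmed correct
step 8: x = (64*34 + 24) mod 85 = 75 -> confirmed correct
step 9: x = (64*75 + 24) mod 85 = 64 -> same as recorded
step 10: x = (64*64 + 24) mod 85 = 40 -> the recorded entry deviates here
The earliest wrong entry is at step 10: it should read x = 40.

step 10, x = 40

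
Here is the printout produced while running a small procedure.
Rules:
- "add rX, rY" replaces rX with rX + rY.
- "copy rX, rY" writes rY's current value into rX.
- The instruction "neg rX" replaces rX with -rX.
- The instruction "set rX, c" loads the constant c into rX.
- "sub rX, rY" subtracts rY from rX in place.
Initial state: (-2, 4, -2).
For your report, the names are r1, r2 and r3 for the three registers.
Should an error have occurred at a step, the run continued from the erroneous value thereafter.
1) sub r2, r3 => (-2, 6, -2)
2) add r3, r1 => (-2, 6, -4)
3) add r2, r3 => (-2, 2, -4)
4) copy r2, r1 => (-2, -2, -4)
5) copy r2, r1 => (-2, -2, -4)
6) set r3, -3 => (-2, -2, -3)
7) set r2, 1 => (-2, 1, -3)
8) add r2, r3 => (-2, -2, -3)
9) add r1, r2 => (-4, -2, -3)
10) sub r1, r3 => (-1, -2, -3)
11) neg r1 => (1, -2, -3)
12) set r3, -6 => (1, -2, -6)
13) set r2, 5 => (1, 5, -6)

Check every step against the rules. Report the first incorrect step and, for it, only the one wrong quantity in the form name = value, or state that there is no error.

no error

Recomputing the run from the initial state:
step 1: r1 = -2, r2 = 6, r3 = -2
step 2: r1 = -2, r2 = 6, r3 = -4
step 3: r1 = -2, r2 = 2, r3 = -4
step 4: r1 = -2, r2 = -2, r3 = -4
step 5: r1 = -2, r2 = -2, r3 = -4
step 6: r1 = -2, r2 = -2, r3 = -3
step 7: r1 = -2, r2 = 1, r3 = -3
step 8: r1 = -2, r2 = -2, r3 = -3
step 9: r1 = -4, r2 = -2, r3 = -3
step 10: r1 = -1, r2 = -2, r3 = -3
step 11: r1 = 1, r2 = -2, r3 = -3
step 12: r1 = 1, r2 = -2, r3 = -6
step 13: r1 = 1, r2 = 5, r3 = -6
This matches the printout at every step.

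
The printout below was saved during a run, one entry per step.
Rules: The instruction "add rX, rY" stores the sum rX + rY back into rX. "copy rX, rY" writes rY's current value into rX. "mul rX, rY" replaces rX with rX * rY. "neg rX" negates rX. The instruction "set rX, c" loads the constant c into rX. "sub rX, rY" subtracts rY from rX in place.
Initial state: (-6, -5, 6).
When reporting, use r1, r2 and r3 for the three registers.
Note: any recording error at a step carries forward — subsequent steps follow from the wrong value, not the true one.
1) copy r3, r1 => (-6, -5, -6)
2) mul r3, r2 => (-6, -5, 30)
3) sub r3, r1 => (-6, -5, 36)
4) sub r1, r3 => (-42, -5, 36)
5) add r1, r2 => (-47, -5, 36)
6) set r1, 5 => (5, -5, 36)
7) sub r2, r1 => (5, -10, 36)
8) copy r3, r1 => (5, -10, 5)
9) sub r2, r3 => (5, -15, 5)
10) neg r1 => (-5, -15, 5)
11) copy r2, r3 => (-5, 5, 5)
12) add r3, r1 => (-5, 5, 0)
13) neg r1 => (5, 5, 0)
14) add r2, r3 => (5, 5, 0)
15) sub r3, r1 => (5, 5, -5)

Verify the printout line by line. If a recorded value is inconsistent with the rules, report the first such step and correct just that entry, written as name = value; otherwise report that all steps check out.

no error

Recomputing the run from the initial state:
step 1: r1 = -6, r2 = -5, r3 = -6
step 2: r1 = -6, r2 = -5, r3 = 30
step 3: r1 = -6, r2 = -5, r3 = 36
step 4: r1 = -42, r2 = -5, r3 = 36
step 5: r1 = -47, r2 = -5, r3 = 36
step 6: r1 = 5, r2 = -5, r3 = 36
step 7: r1 = 5, r2 = -10, r3 = 36
step 8: r1 = 5, r2 = -10, r3 = 5
step 9: r1 = 5, r2 = -15, r3 = 5
step 10: r1 = -5, r2 = -15, r3 = 5
step 11: r1 = -5, r2 = 5, r3 = 5
step 12: r1 = -5, r2 = 5, r3 = 0
step 13: r1 = 5, r2 = 5, r3 = 0
step 14: r1 = 5, r2 = 5, r3 = 0
step 15: r1 = 5, r2 = 5, r3 = -5
This matches the printout at every step.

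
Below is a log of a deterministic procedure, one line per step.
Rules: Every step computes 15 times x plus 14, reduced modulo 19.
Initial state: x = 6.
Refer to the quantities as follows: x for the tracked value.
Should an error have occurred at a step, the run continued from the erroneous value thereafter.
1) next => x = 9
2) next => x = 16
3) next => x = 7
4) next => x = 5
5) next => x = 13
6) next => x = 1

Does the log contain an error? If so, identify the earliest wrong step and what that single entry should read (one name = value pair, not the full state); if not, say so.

Recomputing the run from the initial state:
step 1: x = 9
step 2: x = 16
step 3: x = 7
step 4: x = 5
step 5: x = 13
step 6: x = 0
The first disagreement with the log is at step 6, where the value should be x = 0.

step 6, x = 0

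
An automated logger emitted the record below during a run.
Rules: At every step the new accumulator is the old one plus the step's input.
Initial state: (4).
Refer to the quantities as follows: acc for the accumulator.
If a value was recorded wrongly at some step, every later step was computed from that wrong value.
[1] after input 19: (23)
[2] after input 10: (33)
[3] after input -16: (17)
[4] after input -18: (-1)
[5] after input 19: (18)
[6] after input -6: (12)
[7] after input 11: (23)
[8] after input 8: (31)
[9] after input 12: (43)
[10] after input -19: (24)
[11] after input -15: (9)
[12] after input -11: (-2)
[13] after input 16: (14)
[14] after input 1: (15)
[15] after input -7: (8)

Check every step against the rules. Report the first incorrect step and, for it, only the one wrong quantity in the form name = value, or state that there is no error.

no error

1. acc = 4 + 19 = 23 (agrees with the record)
2. acc = 23 + 10 = 33 (no discrepancy)
3. acc = 33 + -16 = 17 (exactly as logged)
4. acc = 17 + -18 = -1 (in agreement)
5. acc = -1 + 19 = 18 (verified)
6. acc = 18 + -6 = 12 (verified)
7. acc = 12 + 11 = 23 (verified)
8. acc = 23 + 8 = 31 (exactly as logged)
9. acc = 31 + 12 = 43 (same as recorded)
10. acc = 43 + -19 = 24 (no discrepancy)
11. acc = 24 + -15 = 9 (same as recorded)
12. acc = 9 + -11 = -2 (in agreement)
13. acc = -2 + 16 = 14 (consistent with the record)
14. acc = 14 + 1 = 15 (verified)
15. acc = 15 + -7 = 8 (verified)
All entries verified; no error found.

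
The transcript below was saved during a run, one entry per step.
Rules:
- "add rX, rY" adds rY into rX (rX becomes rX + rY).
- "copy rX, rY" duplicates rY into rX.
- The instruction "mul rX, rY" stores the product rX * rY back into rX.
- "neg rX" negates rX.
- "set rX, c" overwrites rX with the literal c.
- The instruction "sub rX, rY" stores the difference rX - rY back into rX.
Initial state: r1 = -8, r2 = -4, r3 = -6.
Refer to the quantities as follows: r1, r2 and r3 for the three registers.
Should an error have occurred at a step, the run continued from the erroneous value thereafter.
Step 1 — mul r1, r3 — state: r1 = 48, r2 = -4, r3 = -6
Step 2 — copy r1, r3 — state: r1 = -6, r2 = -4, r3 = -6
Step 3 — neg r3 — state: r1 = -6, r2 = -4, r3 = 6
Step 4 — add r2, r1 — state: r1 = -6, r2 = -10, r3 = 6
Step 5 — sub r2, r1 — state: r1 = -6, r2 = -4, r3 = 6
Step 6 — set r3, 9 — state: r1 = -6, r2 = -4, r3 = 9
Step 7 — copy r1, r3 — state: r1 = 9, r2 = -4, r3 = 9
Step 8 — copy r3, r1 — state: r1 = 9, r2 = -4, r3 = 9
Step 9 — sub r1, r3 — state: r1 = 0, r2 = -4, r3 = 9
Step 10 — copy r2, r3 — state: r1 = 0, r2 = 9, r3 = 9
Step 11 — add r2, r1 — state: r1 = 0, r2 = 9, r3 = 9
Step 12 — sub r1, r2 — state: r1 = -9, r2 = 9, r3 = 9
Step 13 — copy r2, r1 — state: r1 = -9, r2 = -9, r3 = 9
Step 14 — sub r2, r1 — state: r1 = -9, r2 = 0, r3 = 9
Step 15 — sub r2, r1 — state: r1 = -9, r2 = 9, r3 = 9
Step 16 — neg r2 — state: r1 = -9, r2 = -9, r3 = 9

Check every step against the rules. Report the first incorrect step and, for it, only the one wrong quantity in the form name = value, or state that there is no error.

no error

step 1: r1 = -8 * -6 = 48 -> consistent with the transcript
step 2: r1 = -6 -> verified
step 3: r3 = -(-6) = 6 -> confirmed correct
step 4: r2 = -4 + -6 = -10 -> verified
step 5: r2 = -10 - -6 = -4 -> no discrepancy
step 6: r3 = 9 -> exactly as logged
step 7: r1 = 9 -> confirmed correct
step 8: r3 = 9 -> checks out
step 9: r1 = 9 - 9 = 0 -> no discrepancy
step 10: r2 = 9 -> matches
step 11: r2 = 9 + 0 = 9 -> in agreement
step 12: r1 = 0 - 9 = -9 -> same as recorded
step 13: r2 = -9 -> agrees with the transcript
step 14: r2 = -9 - -9 = 0 -> same as recorded
step 15: r2 = 0 - -9 = 9 -> consistent with the transcript
step 16: r2 = -(9) = -9 -> consistent with the transcript
All steps check out; nothing to correct.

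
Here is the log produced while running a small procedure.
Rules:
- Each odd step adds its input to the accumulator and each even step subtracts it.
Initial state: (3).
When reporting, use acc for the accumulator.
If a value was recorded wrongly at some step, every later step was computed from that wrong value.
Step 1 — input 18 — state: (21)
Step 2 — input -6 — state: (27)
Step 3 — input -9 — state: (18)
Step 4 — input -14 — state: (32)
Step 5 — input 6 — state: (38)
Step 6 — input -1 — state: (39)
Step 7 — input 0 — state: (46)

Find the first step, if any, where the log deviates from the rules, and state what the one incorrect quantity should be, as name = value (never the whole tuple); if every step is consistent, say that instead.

1. acc = 3 + 18 = 21 (in agreement)
2. acc = 21 - -6 = 27 (in agreement)
3. acc = 27 + -9 = 18 (exactly as logged)
4. acc = 18 - -14 = 32 (exactly as logged)
5. acc = 32 + 6 = 38 (exactly as logged)
6. acc = 38 - -1 = 39 (exactly as logged)
7. acc = 39 + 0 = 39 (the entry is off here)
Conclusion: step 7 carries the first error; the entry should be acc = 39.

step 7, acc = 39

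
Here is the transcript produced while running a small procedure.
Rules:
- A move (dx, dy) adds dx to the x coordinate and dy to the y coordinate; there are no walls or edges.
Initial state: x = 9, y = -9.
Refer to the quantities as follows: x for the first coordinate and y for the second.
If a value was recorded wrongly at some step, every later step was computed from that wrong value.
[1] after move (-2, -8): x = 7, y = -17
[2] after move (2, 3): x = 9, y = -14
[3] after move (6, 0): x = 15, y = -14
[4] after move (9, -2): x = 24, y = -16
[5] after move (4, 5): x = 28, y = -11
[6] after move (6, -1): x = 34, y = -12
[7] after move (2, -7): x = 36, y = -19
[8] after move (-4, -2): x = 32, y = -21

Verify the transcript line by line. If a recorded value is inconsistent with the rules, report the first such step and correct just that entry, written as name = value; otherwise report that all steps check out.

no error

Recomputing the run from the initial state:
step 1: x = 7, y = -17
step 2: x = 9, y = -14
step 3: x = 15, y = -14
step 4: x = 24, y = -16
step 5: x = 28, y = -11
step 6: x = 34, y = -12
step 7: x = 36, y = -19
step 8: x = 32, y = -21
This matches the transcript at every step.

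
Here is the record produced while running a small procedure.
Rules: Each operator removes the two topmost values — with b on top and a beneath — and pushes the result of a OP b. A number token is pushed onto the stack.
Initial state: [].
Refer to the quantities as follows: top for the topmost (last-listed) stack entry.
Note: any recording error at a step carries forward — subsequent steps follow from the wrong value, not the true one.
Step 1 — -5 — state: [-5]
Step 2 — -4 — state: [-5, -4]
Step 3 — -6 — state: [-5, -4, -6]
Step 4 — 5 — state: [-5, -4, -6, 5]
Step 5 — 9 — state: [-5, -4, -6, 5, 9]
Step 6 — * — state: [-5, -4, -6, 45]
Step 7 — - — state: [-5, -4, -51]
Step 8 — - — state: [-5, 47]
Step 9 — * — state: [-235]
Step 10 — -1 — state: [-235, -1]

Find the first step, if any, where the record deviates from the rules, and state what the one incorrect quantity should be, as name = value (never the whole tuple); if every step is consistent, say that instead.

1. push -5: top = -5 (matches)
2. push -4: top = -4 (consistent with the record)
3. push -6: top = -6 (exactly as logged)
4. push 5: top = 5 (matches)
5. push 9: top = 9 (no discrepancy)
6. 5 * 9 = 45 (agrees with the record)
7. -6 - 45 = -51 (agrees with the record)
8. -4 - -51 = 47 (in agreement)
9. -5 * 47 = -235 (consistent with the record)
10. push -1: top = -1 (consistent with the record)
Nothing is out of place; the run is error-free.

no error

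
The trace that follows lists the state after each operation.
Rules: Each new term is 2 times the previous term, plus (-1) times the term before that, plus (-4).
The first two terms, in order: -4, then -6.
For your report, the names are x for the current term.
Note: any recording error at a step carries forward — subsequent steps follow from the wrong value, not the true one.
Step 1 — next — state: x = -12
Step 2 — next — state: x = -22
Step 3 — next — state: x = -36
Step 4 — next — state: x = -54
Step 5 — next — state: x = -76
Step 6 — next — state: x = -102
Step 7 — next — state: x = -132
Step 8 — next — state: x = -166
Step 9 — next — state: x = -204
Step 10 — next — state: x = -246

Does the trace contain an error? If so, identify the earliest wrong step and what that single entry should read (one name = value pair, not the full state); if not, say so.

Recomputing the run from the initial state:
step 1: x = -12
step 2: x = -22
step 3: x = -36
step 4: x = -54
step 5: x = -76
step 6: x = -102
step 7: x = -132
step 8: x = -166
step 9: x = -204
step 10: x = -246
This matches the trace at every step.

no error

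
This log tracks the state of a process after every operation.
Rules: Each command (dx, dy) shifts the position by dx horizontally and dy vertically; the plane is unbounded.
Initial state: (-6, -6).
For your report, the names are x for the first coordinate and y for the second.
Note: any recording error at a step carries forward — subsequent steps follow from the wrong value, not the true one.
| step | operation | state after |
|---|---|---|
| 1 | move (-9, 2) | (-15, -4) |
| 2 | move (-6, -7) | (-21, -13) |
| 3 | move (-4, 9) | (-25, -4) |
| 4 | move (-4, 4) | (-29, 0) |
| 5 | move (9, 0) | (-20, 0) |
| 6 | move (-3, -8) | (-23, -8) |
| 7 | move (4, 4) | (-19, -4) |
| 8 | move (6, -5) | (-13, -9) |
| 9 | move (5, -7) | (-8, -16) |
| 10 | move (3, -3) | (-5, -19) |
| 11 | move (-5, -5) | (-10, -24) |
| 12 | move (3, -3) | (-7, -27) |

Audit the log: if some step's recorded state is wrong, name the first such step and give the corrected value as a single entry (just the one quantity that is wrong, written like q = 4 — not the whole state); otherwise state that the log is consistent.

step 2, y = -11

Recomputing the run from the initial state:
step 1: x = -15, y = -4
step 2: x = -21, y = -11
step 3: x = -25, y = -2
step 4: x = -29, y = 2
step 5: x = -20, y = 2
step 6: x = -23, y = -6
step 7: x = -19, y = -2
step 8: x = -13, y = -7
step 9: x = -8, y = -14
step 10: x = -5, y = -17
step 11: x = -10, y = -22
step 12: x = -7, y = -25
The first disagreement with the log is at step 2, where the value should be y = -11.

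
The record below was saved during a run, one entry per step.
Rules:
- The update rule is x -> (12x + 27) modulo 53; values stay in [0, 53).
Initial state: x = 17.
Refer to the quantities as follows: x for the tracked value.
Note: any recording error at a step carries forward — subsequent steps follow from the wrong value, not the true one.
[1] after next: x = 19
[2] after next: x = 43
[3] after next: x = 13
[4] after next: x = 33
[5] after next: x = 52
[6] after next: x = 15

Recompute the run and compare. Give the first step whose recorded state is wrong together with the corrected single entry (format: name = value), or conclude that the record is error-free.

Recomputing the run from the initial state:
step 1: x = 19
step 2: x = 43
step 3: x = 13
step 4: x = 24
step 5: x = 50
step 6: x = 44
The first disagreement with the record is at step 4, where the value should be x = 24.

step 4, x = 24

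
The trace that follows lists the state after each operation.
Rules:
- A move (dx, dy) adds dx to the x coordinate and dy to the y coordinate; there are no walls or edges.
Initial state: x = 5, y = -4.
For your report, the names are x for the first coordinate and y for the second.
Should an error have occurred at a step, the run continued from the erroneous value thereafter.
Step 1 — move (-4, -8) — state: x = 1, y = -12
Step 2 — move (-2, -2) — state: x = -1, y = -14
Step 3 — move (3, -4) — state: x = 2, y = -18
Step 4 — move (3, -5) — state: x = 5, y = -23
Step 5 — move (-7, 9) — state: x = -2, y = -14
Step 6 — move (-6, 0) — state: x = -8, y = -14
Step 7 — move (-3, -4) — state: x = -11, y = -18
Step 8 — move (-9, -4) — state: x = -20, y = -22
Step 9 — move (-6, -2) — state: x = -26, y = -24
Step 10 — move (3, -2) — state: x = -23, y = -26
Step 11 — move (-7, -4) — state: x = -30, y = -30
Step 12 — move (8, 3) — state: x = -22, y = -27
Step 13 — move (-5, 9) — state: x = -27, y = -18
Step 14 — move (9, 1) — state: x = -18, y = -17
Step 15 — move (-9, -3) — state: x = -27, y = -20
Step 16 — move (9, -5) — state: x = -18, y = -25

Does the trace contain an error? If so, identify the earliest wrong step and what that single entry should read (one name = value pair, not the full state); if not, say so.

step 1: x = 5 + (-4) = 1, y = -4 + (-8) = -12 -> agrees with the trace
step 2: x = 1 + (-2) = -1, y = -12 + (-2) = -14 -> exactly as logged
step 3: x = -1 + (3) = 2, y = -14 + (-4) = -18 -> agrees with the trace
step 4: x = 2 + (3) = 5, y = -18 + (-5) = -23 -> verified
step 5: x = 5 + (-7) = -2, y = -23 + (9) = -14 -> agrees with the trace
step 6: x = -2 + (-6) = -8, y = -14 + (0) = -14 -> consistent with the trace
step 7: x = -8 + (-3) = -11, y = -14 + (-4) = -18 -> same as recorded
step 8: x = -11 + (-9) = -20, y = -18 + (-4) = -22 -> checks out
step 9: x = -20 + (-6) = -26, y = -22 + (-2) = -24 -> verified
step 10: x = -26 + (3) = -23, y = -24 + (-2) = -26 -> consistent with the trace
step 11: x = -23 + (-7) = -30, y = -26 + (-4) = -30 -> agrees with the trace
step 12: x = -30 + (8) = -22, y = -30 + (3) = -27 -> confirmed correct
step 13: x = -22 + (-5) = -27, y = -27 + (9) = -18 -> consistent with the trace
step 14: x = -27 + (9) = -18, y = -18 + (1) = -17 -> confirmed correct
step 15: x = -18 + (-9) = -27, y = -17 + (-3) = -20 -> same as recorded
step 16: x = -27 + (9) = -18, y = -20 + (-5) = -25 -> same as recorded
All steps check out; nothing to correct.

no error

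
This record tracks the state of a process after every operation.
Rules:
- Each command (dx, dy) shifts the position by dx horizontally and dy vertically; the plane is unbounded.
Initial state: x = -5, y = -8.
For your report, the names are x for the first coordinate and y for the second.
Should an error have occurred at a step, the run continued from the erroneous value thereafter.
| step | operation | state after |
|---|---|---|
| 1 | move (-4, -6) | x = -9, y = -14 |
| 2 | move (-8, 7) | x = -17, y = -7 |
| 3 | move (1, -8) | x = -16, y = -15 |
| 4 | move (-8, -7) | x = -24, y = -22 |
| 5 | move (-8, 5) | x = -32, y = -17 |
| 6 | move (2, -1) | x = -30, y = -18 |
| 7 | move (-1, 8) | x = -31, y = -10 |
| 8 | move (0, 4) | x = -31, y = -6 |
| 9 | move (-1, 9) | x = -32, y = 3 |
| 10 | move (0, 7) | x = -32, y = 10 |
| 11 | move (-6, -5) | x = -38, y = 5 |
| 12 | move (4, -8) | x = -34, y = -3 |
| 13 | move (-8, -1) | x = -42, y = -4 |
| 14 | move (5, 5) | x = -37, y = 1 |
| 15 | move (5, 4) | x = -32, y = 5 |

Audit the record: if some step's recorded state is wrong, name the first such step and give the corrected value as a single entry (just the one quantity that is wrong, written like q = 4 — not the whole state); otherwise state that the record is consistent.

Step 1: x = -5 + (-4) = -9, y = -8 + (-6) = -14 — agrees with the record.
Step 2: x = -9 + (-8) = -17, y = -14 + (7) = -7 — checks out.
Step 3: x = -17 + (1) = -16, y = -7 + (-8) = -15 — verified.
Step 4: x = -16 + (-8) = -24, y = -15 + (-7) = -22 — no discrepancy.
Step 5: x = -24 + (-8) = -32, y = -22 + (5) = -17 — in agreement.
Step 6: x = -32 + (2) = -30, y = -17 + (-1) = -18 — same as recorded.
Step 7: x = -30 + (-1) = -31, y = -18 + (8) = -10 — consistent with the record.
Step 8: x = -31 + (0) = -31, y = -10 + (4) = -6 — verified.
Step 9: x = -31 + (-1) = -32, y = -6 + (9) = 3 — exactly as logged.
Step 10: x = -32 + (0) = -32, y = 3 + (7) = 10 — consistent with the record.
Step 11: x = -32 + (-6) = -38, y = 10 + (-5) = 5 — in agreement.
Step 12: x = -38 + (4) = -34, y = 5 + (-8) = -3 — consistent with the record.
Step 13: x = -34 + (-8) = -42, y = -3 + (-1) = -4 — consistent with the record.
Step 14: x = -42 + (5) = -37, y = -4 + (5) = 1 — same as recorded.
Step 15: x = -37 + (5) = -32, y = 1 + (4) = 5 — verified.
Every step is consistent.

no error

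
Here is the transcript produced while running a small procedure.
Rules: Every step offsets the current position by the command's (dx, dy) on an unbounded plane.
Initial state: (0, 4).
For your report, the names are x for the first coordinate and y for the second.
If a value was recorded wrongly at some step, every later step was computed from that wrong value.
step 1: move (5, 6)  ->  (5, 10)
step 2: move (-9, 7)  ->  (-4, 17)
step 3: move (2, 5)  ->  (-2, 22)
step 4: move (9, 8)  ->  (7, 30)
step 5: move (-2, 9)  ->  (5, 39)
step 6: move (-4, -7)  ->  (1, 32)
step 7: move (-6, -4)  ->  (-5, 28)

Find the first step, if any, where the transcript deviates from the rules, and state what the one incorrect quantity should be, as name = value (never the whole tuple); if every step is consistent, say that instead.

no error

Recomputing the run from the initial state:
step 1: x = 5, y = 10
step 2: x = -4, y = 17
step 3: x = -2, y = 22
step 4: x = 7, y = 30
step 5: x = 5, y = 39
step 6: x = 1, y = 32
step 7: x = -5, y = 28
This matches the transcript at every step.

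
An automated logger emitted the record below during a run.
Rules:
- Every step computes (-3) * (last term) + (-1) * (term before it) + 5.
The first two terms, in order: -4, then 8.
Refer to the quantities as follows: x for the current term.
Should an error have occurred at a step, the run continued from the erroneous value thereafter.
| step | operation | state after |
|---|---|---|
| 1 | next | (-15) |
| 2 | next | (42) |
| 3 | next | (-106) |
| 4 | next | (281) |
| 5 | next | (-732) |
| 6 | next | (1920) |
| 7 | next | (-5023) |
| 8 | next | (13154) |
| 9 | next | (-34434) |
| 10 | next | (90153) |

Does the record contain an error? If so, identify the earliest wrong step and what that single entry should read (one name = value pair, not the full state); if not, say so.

no error

1. x = -3*(8) + (-1)*(-4) + (5) = -15 (verified)
2. x = -3*(-15) + (-1)*(8) + (5) = 42 (agrees with the record)
3. x = -3*(42) + (-1)*(-15) + (5) = -106 (exactly as logged)
4. x = -3*(-106) + (-1)*(42) + (5) = 281 (agrees with the record)
5. x = -3*(281) + (-1)*(-106) + (5) = -732 (verified)
6. x = -3*(-732) + (-1)*(281) + (5) = 1920 (no discrepancy)
7. x = -3*(1920) + (-1)*(-732) + (5) = -5023 (checks out)
8. x = -3*(-5023) + (-1)*(1920) + (5) = 13154 (in agreement)
9. x = -3*(13154) + (-1)*(-5023) + (5) = -34434 (no discrepancy)
10. x = -3*(-34434) + (-1)*(13154) + (5) = 90153 (agrees with the record)
Nothing is out of place; the run is error-free.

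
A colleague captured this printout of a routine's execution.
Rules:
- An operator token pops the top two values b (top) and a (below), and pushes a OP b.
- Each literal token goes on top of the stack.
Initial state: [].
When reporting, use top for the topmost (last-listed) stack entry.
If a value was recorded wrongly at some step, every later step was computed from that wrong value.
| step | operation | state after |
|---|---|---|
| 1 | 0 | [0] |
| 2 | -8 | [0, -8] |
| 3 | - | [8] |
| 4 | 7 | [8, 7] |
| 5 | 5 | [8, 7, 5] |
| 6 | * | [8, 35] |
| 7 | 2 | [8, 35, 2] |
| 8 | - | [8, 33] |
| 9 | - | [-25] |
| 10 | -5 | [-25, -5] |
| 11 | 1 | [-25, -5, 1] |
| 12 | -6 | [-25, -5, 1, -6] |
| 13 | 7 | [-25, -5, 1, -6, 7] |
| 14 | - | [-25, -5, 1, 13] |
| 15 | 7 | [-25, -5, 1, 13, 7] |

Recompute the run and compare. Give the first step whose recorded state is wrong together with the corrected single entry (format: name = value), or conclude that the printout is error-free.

Recomputing the run from the initial state:
step 1: [0]
step 2: [0, -8]
step 3: [8]
step 4: [8, 7]
step 5: [8, 7, 5]
step 6: [8, 35]
step 7: [8, 35, 2]
step 8: [8, 33]
step 9: [-25]
step 10: [-25, -5]
step 11: [-25, -5, 1]
step 12: [-25, -5, 1, -6]
step 13: [-25, -5, 1, -6, 7]
step 14: [-25, -5, 1, -13]
step 15: [-25, -5, 1, -13, 7]
The first disagreement with the printout is at step 14, where the value should be top = -13.

step 14, top = -13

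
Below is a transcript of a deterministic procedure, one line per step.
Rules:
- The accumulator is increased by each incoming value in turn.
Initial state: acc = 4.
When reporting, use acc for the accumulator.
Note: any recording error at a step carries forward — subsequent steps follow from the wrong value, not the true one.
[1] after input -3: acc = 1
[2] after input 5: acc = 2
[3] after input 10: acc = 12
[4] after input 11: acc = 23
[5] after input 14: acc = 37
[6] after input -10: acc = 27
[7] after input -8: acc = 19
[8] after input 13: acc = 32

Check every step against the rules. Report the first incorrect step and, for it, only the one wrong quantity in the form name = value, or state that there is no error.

step 2, acc = 6

step 1: acc = 4 + -3 = 1 -> confirmed correct
step 2: acc = 1 + 5 = 6 -> the entry is off here
First incorrect step: 2; the correct value is acc = 6.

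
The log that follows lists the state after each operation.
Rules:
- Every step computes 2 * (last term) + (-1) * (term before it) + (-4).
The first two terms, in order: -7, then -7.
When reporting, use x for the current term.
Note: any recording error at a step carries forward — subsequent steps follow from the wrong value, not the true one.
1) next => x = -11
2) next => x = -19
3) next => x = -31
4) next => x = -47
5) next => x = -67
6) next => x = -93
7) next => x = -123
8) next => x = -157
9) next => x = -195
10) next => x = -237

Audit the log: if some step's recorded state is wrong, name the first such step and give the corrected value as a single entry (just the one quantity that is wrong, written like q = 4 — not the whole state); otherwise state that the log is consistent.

step 6, x = -91

Recomputing the run from the initial state:
step 1: x = -11
step 2: x = -19
step 3: x = -31
step 4: x = -47
step 5: x = -67
step 6: x = -91
step 7: x = -119
step 8: x = -151
step 9: x = -187
step 10: x = -227
The first disagreement with the log is at step 6, where the value should be x = -91.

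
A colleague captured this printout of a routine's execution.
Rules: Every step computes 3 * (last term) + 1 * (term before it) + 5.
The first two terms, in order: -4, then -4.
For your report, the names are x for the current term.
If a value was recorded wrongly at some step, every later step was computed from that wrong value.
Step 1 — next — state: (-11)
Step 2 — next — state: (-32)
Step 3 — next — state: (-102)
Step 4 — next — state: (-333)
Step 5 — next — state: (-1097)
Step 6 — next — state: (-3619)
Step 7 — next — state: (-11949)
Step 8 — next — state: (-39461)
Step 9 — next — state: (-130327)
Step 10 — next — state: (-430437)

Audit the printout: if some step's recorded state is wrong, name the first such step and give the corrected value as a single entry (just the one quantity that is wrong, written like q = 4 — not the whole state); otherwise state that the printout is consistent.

step 5, x = -1096

Recomputing the run from the initial state:
step 1: x = -11
step 2: x = -32
step 3: x = -102
step 4: x = -333
step 5: x = -1096
step 6: x = -3616
step 7: x = -11939
step 8: x = -39428
step 9: x = -130218
step 10: x = -430077
The first disagreement with the printout is at step 5, where the value should be x = -1096.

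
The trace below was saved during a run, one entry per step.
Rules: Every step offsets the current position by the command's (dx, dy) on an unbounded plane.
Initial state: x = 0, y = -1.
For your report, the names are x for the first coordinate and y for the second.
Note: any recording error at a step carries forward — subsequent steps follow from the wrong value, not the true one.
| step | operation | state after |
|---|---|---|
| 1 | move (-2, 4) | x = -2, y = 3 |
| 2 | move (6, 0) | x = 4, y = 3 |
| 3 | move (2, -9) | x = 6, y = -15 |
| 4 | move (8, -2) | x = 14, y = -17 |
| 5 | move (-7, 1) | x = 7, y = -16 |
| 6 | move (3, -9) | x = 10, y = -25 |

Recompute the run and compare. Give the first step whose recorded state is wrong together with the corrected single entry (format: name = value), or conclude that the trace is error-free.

step 3, y = -6

1. x = 0 + (-2) = -2, y = -1 + (4) = 3 (consistent with the trace)
2. x = -2 + (6) = 4, y = 3 + (0) = 3 (matches)
3. x = 4 + (2) = 6, y = 3 + (-9) = -6 (first mismatch against the trace)
The audit stops at step 3: the recorded entry is wrong and should be y = -6.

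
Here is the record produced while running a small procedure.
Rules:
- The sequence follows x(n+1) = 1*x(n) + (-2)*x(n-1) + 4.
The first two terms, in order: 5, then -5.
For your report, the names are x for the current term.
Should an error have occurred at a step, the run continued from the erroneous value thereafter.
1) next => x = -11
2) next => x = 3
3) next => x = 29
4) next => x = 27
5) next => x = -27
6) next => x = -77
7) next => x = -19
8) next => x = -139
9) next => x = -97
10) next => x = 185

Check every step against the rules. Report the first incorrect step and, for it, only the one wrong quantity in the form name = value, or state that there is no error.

step 8, x = 139

Recomputing the run from the initial state:
step 1: x = -11
step 2: x = 3
step 3: x = 29
step 4: x = 27
step 5: x = -27
step 6: x = -77
step 7: x = -19
step 8: x = 139
step 9: x = 181
step 10: x = -93
The first disagreement with the record is at step 8, where the value should be x = 139.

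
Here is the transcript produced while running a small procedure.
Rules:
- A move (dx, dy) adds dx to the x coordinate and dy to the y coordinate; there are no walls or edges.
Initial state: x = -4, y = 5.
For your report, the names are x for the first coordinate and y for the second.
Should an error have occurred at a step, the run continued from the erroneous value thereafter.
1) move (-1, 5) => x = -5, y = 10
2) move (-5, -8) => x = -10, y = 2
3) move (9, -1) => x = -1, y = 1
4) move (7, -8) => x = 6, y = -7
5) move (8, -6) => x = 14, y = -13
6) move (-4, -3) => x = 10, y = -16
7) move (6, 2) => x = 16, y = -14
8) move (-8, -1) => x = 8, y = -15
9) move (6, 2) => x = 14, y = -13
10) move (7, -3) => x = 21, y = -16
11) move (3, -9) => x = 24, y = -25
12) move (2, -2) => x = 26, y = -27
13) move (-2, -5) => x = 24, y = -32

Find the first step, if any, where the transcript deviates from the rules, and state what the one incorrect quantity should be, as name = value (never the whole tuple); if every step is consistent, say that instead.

1. x = -4 + (-1) = -5, y = 5 + (5) = 10 (exactly as logged)
2. x = -5 + (-5) = -10, y = 10 + (-8) = 2 (checks out)
3. x = -10 + (9) = -1, y = 2 + (-1) = 1 (exactly as logged)
4. x = -1 + (7) = 6, y = 1 + (-8) = -7 (exactly as logged)
5. x = 6 + (8) = 14, y = -7 + (-6) = -13 (in agreement)
6. x = 14 + (-4) = 10, y = -13 + (-3) = -16 (consistent with the transcript)
7. x = 10 + (6) = 16, y = -16 + (2) = -14 (matches)
8. x = 16 + (-8) = 8, y = -14 + (-1) = -15 (no discrepancy)
9. x = 8 + (6) = 14, y = -15 + (2) = -13 (verified)
10. x = 14 + (7) = 21, y = -13 + (-3) = -16 (confirmed correct)
11. x = 21 + (3) = 24, y = -16 + (-9) = -25 (consistent with the transcript)
12. x = 24 + (2) = 26, y = -25 + (-2) = -27 (agrees with the transcript)
13. x = 26 + (-2) = 24, y = -27 + (-5) = -32 (no discrepancy)
Each recorded entry agrees with the recomputation.

no error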